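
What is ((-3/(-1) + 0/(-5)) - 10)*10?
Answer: -70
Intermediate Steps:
((-3/(-1) + 0/(-5)) - 10)*10 = ((-3*(-1) + 0*(-1/5)) - 10)*10 = ((3 + 0) - 10)*10 = (3 - 10)*10 = -7*10 = -70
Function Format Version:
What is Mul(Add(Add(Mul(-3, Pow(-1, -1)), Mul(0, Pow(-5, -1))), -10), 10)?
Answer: -70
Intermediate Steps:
Mul(Add(Add(Mul(-3, Pow(-1, -1)), Mul(0, Pow(-5, -1))), -10), 10) = Mul(Add(Add(Mul(-3, -1), Mul(0, Rational(-1, 5))), -10), 10) = Mul(Add(Add(3, 0), -10), 10) = Mul(Add(3, -10), 10) = Mul(-7, 10) = -70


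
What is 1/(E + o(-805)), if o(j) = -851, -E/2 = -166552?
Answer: 1/332253 ≈ 3.0098e-6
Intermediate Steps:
E = 333104 (E = -2*(-166552) = 333104)
1/(E + o(-805)) = 1/(333104 - 851) = 1/332253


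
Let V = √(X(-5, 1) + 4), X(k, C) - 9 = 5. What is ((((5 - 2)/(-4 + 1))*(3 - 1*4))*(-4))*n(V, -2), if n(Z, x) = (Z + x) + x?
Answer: 16 - 12*√2 ≈ -0.97056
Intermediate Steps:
X(k, C) = 14 (X(k, C) = 9 + 5 = 14)
V = 3*√2 (V = √(14 + 4) = √18 = 3*√2 ≈ 4.2426)
n(Z, x) = Z + 2*x
((((5 - 2)/(-4 + 1))*(3 - 1*4))*(-4))*n(V, -2) = ((((5 - 2)/(-4 + 1))*(3 - 1*4))*(-4))*(3*√2 + 2*(-2)) = (((3/(-3))*(3 - 4))*(-4))*(3*√2 - 4) = (((3*(-⅓))*(-1))*(-4))*(-4 + 3*√2) = (-1*(-1)*(-4))*(-4 + 3*√2) = (1*(-4))*(-4 + 3*√2) = -4*(-4 + 3*√2) = 16 - 12*√2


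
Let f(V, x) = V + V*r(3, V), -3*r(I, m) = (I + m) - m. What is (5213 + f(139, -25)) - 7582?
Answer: -2369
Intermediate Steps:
r(I, m) = -I/3 (r(I, m) = -((I + m) - m)/3 = -I/3)
f(V, x) = 0 (f(V, x) = V + V*(-1/3*3) = V + V*(-1) = V - V = 0)
(5213 + f(139, -25)) - 7582 = (5213 + 0) - 7582 = 5213 - 7582 = -2369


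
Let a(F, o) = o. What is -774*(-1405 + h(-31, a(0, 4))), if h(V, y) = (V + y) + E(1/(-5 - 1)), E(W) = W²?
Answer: 2216693/2 ≈ 1.1083e+6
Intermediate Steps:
h(V, y) = 1/36 + V + y (h(V, y) = (V + y) + (1/(-5 - 1))² = (V + y) + (1/(-6))² = (V + y) + (-⅙)² = (V + y) + 1/36 = 1/36 + V + y)
-774*(-1405 + h(-31, a(0, 4))) = -774*(-1405 + (1/36 - 31 + 4)) = -774*(-1405 - 971/36) = -774*(-51551/36) = 2216693/2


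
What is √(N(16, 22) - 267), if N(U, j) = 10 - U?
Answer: I*√273 ≈ 16.523*I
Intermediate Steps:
√(N(16, 22) - 267) = √((10 - 1*16) - 267) = √((10 - 16) - 267) = √(-6 - 267) = √(-273) = I*√273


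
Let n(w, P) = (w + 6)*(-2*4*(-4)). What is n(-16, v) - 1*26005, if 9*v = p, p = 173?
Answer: -26325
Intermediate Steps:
v = 173/9 (v = (⅑)*173 = 173/9 ≈ 19.222)
n(w, P) = 192 + 32*w (n(w, P) = (6 + w)*(-8*(-4)) = (6 + w)*32 = 192 + 32*w)
n(-16, v) - 1*26005 = (192 + 32*(-16)) - 1*26005 = (192 - 512) - 26005 = -320 - 26005 = -26325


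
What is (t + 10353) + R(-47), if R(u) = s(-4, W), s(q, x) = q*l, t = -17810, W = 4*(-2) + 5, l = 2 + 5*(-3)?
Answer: -7405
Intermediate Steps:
l = -13 (l = 2 - 15 = -13)
W = -3 (W = -8 + 5 = -3)
s(q, x) = -13*q (s(q, x) = q*(-13) = -13*q)
R(u) = 52 (R(u) = -13*(-4) = 52)
(t + 10353) + R(-47) = (-17810 + 10353) + 52 = -7457 + 52 = -7405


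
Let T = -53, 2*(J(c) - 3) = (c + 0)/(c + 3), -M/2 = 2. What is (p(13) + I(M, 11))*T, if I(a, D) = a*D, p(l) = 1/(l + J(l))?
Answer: 1222604/525 ≈ 2328.8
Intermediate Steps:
M = -4 (M = -2*2 = -4)
J(c) = 3 + c/(2*(3 + c)) (J(c) = 3 + ((c + 0)/(c + 3))/2 = 3 + (c/(3 + c))/2 = 3 + c/(2*(3 + c)))
p(l) = 1/(l + (18 + 7*l)/(2*(3 + l)))
I(a, D) = D*a
(p(13) + I(M, 11))*T = (2*(3 + 13)/(18 + 2*13² + 13*13) + 11*(-4))*(-53) = (2*16/(18 + 2*169 + 169) - 44)*(-53) = (2*16/(18 + 338 + 169) - 44)*(-53) = (2*16/525 - 44)*(-53) = (2*(1/525)*16 - 44)*(-53) = (32/525 - 44)*(-53) = -23068/525*(-53) = 1222604/525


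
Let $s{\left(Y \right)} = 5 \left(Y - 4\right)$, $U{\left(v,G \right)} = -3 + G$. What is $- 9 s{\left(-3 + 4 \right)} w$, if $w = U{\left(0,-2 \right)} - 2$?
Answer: $-945$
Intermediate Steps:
$w = -7$ ($w = \left(-3 - 2\right) - 2 = -5 - 2 = -7$)
$s{\left(Y \right)} = -20 + 5 Y$ ($s{\left(Y \right)} = 5 \left(-4 + Y\right) = -20 + 5 Y$)
$- 9 s{\left(-3 + 4 \right)} w = - 9 \left(-20 + 5 \left(-3 + 4\right)\right) \left(-7\right) = - 9 \left(-20 + 5 \cdot 1\right) \left(-7\right) = - 9 \left(-20 + 5\right) \left(-7\right) = \left(-9\right) \left(-15\right) \left(-7\right) = 135 \left(-7\right) = -945$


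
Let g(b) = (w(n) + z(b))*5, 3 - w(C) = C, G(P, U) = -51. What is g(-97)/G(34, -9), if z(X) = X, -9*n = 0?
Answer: 470/51 ≈ 9.2157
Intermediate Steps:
n = 0 (n = -1/9*0 = 0)
w(C) = 3 - C
g(b) = 15 + 5*b (g(b) = ((3 - 1*0) + b)*5 = ((3 + 0) + b)*5 = (3 + b)*5 = 15 + 5*b)
g(-97)/G(34, -9) = (15 + 5*(-97))/(-51) = (15 - 485)*(-1/51) = -470*(-1/51) = 470/51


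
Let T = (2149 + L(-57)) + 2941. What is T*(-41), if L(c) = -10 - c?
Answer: -210617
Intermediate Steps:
T = 5137 (T = (2149 + (-10 - 1*(-57))) + 2941 = (2149 + (-10 + 57)) + 2941 = (2149 + 47) + 2941 = 2196 + 2941 = 5137)
T*(-41) = 5137*(-41) = -210617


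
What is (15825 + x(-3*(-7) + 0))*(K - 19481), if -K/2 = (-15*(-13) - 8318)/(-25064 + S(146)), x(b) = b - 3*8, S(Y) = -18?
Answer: -3865620660768/12541 ≈ -3.0824e+8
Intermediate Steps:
x(b) = -24 + b (x(b) = b - 24 = -24 + b)
K = -8123/12541 (K = -2*(-15*(-13) - 8318)/(-25064 - 18) = -2*(195 - 8318)/(-25082) = -(-16246)*(-1)/25082 = -2*8123/25082 = -8123/12541 ≈ -0.64772)
(15825 + x(-3*(-7) + 0))*(K - 19481) = (15825 + (-24 + (-3*(-7) + 0)))*(-8123/12541 - 19481) = (15825 + (-24 + (21 + 0)))*(-244319344/12541) = (15825 + (-24 + 21))*(-244319344/12541) = (15825 - 3)*(-244319344/12541) = 15822*(-244319344/12541) = -3865620660768/12541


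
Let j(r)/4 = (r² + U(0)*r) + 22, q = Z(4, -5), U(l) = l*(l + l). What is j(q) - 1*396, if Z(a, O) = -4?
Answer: -244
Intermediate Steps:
U(l) = 2*l² (U(l) = l*(2*l) = 2*l²)
q = -4
j(r) = 88 + 4*r² (j(r) = 4*((r² + (2*0²)*r) + 22) = 4*((r² + (2*0)*r) + 22) = 4*((r² + 0*r) + 22) = 4*((r² + 0) + 22) = 4*(r² + 22) = 4*(22 + r²) = 88 + 4*r²)
j(q) - 1*396 = (88 + 4*(-4)²) - 1*396 = (88 + 4*16) - 396 = (88 + 64) - 396 = 152 - 396 = -244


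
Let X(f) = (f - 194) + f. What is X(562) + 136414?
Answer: 137344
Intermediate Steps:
X(f) = -194 + 2*f (X(f) = (-194 + f) + f = -194 + 2*f)
X(562) + 136414 = (-194 + 2*562) + 136414 = (-194 + 1124) + 136414 = 930 + 136414 = 137344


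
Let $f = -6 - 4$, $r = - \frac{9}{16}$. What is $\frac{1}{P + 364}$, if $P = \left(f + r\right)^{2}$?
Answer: $\frac{256}{121745} \approx 0.0021028$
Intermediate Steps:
$r = - \frac{9}{16}$ ($r = \left(-9\right) \frac{1}{16} = - \frac{9}{16} \approx -0.5625$)
$f = -10$ ($f = -6 - 4 = -10$)
$P = \frac{28561}{256}$ ($P = \left(-10 - \frac{9}{16}\right)^{2} = \left(- \frac{169}{16}\right)^{2} = \frac{28561}{256} \approx 111.57$)
$\frac{1}{P + 364} = \frac{1}{\frac{28561}{256} + 364} = \frac{1}{\frac{121745}{256}} = \frac{256}{121745}$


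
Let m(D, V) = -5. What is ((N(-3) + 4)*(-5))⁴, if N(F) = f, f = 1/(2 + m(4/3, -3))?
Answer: 9150625/81 ≈ 1.1297e+5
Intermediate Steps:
f = -⅓ (f = 1/(2 - 5) = 1/(-3) = -⅓ ≈ -0.33333)
N(F) = -⅓
((N(-3) + 4)*(-5))⁴ = ((-⅓ + 4)*(-5))⁴ = ((11/3)*(-5))⁴ = (-55/3)⁴ = 9150625/81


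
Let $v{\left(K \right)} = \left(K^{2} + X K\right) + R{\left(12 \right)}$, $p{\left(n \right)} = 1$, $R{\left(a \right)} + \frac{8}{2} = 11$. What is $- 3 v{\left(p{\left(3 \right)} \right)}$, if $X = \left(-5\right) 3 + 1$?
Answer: $18$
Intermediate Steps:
$R{\left(a \right)} = 7$ ($R{\left(a \right)} = -4 + 11 = 7$)
$X = -14$ ($X = -15 + 1 = -14$)
$v{\left(K \right)} = 7 + K^{2} - 14 K$ ($v{\left(K \right)} = \left(K^{2} - 14 K\right) + 7 = 7 + K^{2} - 14 K$)
$- 3 v{\left(p{\left(3 \right)} \right)} = - 3 \left(7 + 1^{2} - 14\right) = - 3 \left(7 + 1 - 14\right) = \left(-3\right) \left(-6\right) = 18$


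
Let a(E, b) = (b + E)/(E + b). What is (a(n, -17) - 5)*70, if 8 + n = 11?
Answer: -280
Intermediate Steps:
n = 3 (n = -8 + 11 = 3)
a(E, b) = 1 (a(E, b) = (E + b)/(E + b) = 1)
(a(n, -17) - 5)*70 = (1 - 5)*70 = -4*70 = -280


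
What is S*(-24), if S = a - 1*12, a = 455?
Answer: -10632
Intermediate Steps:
S = 443 (S = 455 - 1*12 = 455 - 12 = 443)
S*(-24) = 443*(-24) = -10632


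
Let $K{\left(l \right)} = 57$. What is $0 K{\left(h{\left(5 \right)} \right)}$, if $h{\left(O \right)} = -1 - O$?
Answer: $0$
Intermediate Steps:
$0 K{\left(h{\left(5 \right)} \right)} = 0 \cdot 57 = 0$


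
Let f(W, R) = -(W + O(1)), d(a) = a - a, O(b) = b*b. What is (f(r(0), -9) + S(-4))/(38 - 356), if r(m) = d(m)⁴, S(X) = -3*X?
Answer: -11/318 ≈ -0.034591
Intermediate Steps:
O(b) = b²
d(a) = 0
r(m) = 0 (r(m) = 0⁴ = 0)
f(W, R) = -1 - W (f(W, R) = -(W + 1²) = -(W + 1) = -(1 + W) = -1 - W)
(f(r(0), -9) + S(-4))/(38 - 356) = ((-1 - 1*0) - 3*(-4))/(38 - 356) = ((-1 + 0) + 12)/(-318) = (-1 + 12)*(-1/318) = 11*(-1/318) = -11/318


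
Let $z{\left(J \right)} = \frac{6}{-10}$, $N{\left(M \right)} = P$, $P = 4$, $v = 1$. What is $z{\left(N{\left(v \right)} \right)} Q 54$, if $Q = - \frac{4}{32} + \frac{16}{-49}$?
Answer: $\frac{14337}{980} \approx 14.63$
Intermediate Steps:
$N{\left(M \right)} = 4$
$Q = - \frac{177}{392}$ ($Q = \left(-4\right) \frac{1}{32} + 16 \left(- \frac{1}{49}\right) = - \frac{1}{8} - \frac{16}{49} = - \frac{177}{392} \approx -0.45153$)
$z{\left(J \right)} = - \frac{3}{5}$ ($z{\left(J \right)} = 6 \left(- \frac{1}{10}\right) = - \frac{3}{5}$)
$z{\left(N{\left(v \right)} \right)} Q 54 = \left(- \frac{3}{5}\right) \left(- \frac{177}{392}\right) 54 = \frac{531}{1960} \cdot 54 = \frac{14337}{980}$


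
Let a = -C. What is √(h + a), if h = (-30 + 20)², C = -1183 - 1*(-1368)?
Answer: I*√85 ≈ 9.2195*I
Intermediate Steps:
C = 185 (C = -1183 + 1368 = 185)
h = 100 (h = (-10)² = 100)
a = -185 (a = -1*185 = -185)
√(h + a) = √(100 - 185) = √(-85) = I*√85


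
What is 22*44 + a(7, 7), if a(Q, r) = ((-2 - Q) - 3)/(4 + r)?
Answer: 10636/11 ≈ 966.91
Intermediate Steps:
a(Q, r) = (-5 - Q)/(4 + r)
22*44 + a(7, 7) = 22*44 + (-5 - 1*7)/(4 + 7) = 968 + (-5 - 7)/11 = 968 + (1/11)*(-12) = 968 - 12/11 = 10636/11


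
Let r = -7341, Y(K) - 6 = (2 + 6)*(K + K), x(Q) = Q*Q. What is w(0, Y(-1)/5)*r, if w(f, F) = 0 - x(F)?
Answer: 29364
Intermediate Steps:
x(Q) = Q²
Y(K) = 6 + 16*K (Y(K) = 6 + (2 + 6)*(K + K) = 6 + 8*(2*K) = 6 + 16*K)
w(f, F) = -F² (w(f, F) = 0 - F² = -F²)
w(0, Y(-1)/5)*r = -((6 + 16*(-1))/5)²*(-7341) = -((6 - 16)*(⅕))²*(-7341) = -(-10*⅕)²*(-7341) = -1*(-2)²*(-7341) = -1*4*(-7341) = -4*(-7341) = 29364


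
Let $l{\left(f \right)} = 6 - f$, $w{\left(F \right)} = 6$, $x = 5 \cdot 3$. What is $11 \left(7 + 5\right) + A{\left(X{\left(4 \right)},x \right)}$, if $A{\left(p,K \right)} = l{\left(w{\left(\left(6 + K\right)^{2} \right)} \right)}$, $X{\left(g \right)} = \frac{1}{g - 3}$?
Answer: $132$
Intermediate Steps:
$x = 15$
$X{\left(g \right)} = \frac{1}{-3 + g}$
$A{\left(p,K \right)} = 0$ ($A{\left(p,K \right)} = 6 - 6 = 0$)
$11 \left(7 + 5\right) + A{\left(X{\left(4 \right)},x \right)} = 11 \left(7 + 5\right) + 0 = 11 \cdot 12 + 0 = 132 + 0 = 132$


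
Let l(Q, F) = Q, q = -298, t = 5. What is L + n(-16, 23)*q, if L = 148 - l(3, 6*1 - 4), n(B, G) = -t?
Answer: 1635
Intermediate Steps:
n(B, G) = -5 (n(B, G) = -1*5 = -5)
L = 145 (L = 148 - 1*3 = 148 - 3 = 145)
L + n(-16, 23)*q = 145 - 5*(-298) = 145 + 1490 = 1635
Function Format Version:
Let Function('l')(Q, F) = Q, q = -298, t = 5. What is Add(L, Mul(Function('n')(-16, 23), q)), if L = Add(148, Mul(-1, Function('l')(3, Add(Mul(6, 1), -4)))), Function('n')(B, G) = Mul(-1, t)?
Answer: 1635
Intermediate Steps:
Function('n')(B, G) = -5 (Function('n')(B, G) = Mul(-1, 5) = -5)
L = 145 (L = Add(148, Mul(-1, 3)) = Add(148, -3) = 145)
Add(L, Mul(Function('n')(-16, 23), q)) = Add(145, Mul(-5, -298)) = Add(145, 1490) = 1635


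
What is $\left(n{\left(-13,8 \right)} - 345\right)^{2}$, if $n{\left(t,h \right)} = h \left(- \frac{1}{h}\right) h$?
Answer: $124609$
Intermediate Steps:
$n{\left(t,h \right)} = - h$
$\left(n{\left(-13,8 \right)} - 345\right)^{2} = \left(\left(-1\right) 8 - 345\right)^{2} = \left(-8 - 345\right)^{2} = \left(-353\right)^{2} = 124609$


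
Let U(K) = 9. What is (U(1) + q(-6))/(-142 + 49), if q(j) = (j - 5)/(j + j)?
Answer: -119/1116 ≈ -0.10663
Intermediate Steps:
q(j) = (-5 + j)/(2*j) (q(j) = (-5 + j)/((2*j)) = (-5 + j)*(1/(2*j)) = (-5 + j)/(2*j))
(U(1) + q(-6))/(-142 + 49) = (9 + (½)*(-5 - 6)/(-6))/(-142 + 49) = (9 + (½)*(-⅙)*(-11))/(-93) = (9 + 11/12)*(-1/93) = (119/12)*(-1/93) = -119/1116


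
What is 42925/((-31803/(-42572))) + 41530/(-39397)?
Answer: 71992879152110/1252942791 ≈ 57459.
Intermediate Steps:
42925/((-31803/(-42572))) + 41530/(-39397) = 42925/((-31803*(-1/42572))) + 41530*(-1/39397) = 42925/(31803/42572) - 41530/39397 = 42925*(42572/31803) - 41530/39397 = 1827403100/31803 - 41530/39397 = 71992879152110/1252942791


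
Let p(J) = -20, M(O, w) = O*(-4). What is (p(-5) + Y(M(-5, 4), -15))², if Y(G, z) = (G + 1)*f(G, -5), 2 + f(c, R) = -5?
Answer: 27889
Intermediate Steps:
f(c, R) = -7 (f(c, R) = -2 - 5 = -7)
M(O, w) = -4*O
Y(G, z) = -7 - 7*G (Y(G, z) = (G + 1)*(-7) = (1 + G)*(-7) = -7 - 7*G)
(p(-5) + Y(M(-5, 4), -15))² = (-20 + (-7 - (-28)*(-5)))² = (-20 + (-7 - 7*20))² = (-20 + (-7 - 140))² = (-20 - 147)² = (-167)² = 27889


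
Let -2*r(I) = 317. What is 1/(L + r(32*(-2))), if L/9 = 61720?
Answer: 2/1110643 ≈ 1.8008e-6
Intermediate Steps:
r(I) = -317/2 (r(I) = -½*317 = -317/2)
L = 555480 (L = 9*61720 = 555480)
1/(L + r(32*(-2))) = 1/(555480 - 317/2) = 1/(1110643/2) = 2/1110643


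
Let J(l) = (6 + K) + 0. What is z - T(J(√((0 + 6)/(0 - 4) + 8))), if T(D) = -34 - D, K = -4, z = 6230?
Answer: 6266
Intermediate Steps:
J(l) = 2 (J(l) = (6 - 4) + 0 = 2 + 0 = 2)
z - T(J(√((0 + 6)/(0 - 4) + 8))) = 6230 - (-34 - 1*2) = 6230 - (-34 - 2) = 6230 - 1*(-36) = 6230 + 36 = 6266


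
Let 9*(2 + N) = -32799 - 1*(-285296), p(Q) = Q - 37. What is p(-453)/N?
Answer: -4410/252479 ≈ -0.017467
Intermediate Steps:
p(Q) = -37 + Q
N = 252479/9 (N = -2 + (-32799 - 1*(-285296))/9 = -2 + (-32799 + 285296)/9 = -2 + (⅑)*252497 = -2 + 252497/9 = 252479/9 ≈ 28053.)
p(-453)/N = (-37 - 453)/(252479/9) = -490*9/252479 = -4410/252479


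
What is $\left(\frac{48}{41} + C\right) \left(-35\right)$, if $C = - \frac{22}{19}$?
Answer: $- \frac{350}{779} \approx -0.44929$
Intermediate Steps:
$C = - \frac{22}{19}$ ($C = \left(-22\right) \frac{1}{19} = - \frac{22}{19} \approx -1.1579$)
$\left(\frac{48}{41} + C\right) \left(-35\right) = \left(\frac{48}{41} - \frac{22}{19}\right) \left(-35\right) = \frac{10}{779} \left(-35\right) = - \frac{350}{779}$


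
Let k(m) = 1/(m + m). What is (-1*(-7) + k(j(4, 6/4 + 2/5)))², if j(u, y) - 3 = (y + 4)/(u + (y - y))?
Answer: 1620529/32041 ≈ 50.577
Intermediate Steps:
j(u, y) = 3 + (4 + y)/u (j(u, y) = 3 + (y + 4)/(u + (y - y)) = 3 + (4 + y)/(u + 0) = 3 + (4 + y)/u)
k(m) = 1/(2*m)
(-1*(-7) + k(j(4, 6/4 + 2/5)))² = (-1*(-7) + 1/(2*(((4 + (6/4 + 2/5) + 3*4)/4))))² = (7 + 1/(2*(((4 + (6*(¼) + 2*(⅕)) + 12)/4))))² = (7 + 1/(2*(((4 + (3/2 + ⅖) + 12)/4))))² = (7 + 1/(2*(((4 + 19/10 + 12)/4))))² = (7 + 1/(2*(((¼)*(179/10)))))² = (7 + 1/(2*(179/40)))² = (7 + (½)*(40/179))² = (7 + 20/179)² = (1273/179)² = 1620529/32041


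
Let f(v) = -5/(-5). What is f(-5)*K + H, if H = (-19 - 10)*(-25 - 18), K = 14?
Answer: 1261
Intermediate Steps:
f(v) = 1 (f(v) = -5*(-1/5) = 1)
H = 1247 (H = -29*(-43) = 1247)
f(-5)*K + H = 1*14 + 1247 = 14 + 1247 = 1261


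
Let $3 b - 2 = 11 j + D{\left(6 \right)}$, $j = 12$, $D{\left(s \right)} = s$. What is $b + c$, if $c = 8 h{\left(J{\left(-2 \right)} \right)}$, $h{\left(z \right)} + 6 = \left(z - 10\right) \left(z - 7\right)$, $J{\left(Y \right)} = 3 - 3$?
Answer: $\frac{1676}{3} \approx 558.67$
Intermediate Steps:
$J{\left(Y \right)} = 0$
$h{\left(z \right)} = -6 + \left(-10 + z\right) \left(-7 + z\right)$ ($h{\left(z \right)} = -6 + \left(z - 10\right) \left(z - 7\right) = -6 + \left(-10 + z\right) \left(-7 + z\right)$)
$b = \frac{140}{3}$ ($b = \frac{2}{3} + \frac{11 \cdot 12 + 6}{3} = \frac{2}{3} + \frac{132 + 6}{3} = \frac{2}{3} + \frac{1}{3} \cdot 138 = \frac{2}{3} + 46 = \frac{140}{3} \approx 46.667$)
$c = 512$ ($c = 8 \left(64 + 0^{2} - 0\right) = 8 \left(64 + 0 + 0\right) = 8 \cdot 64 = 512$)
$b + c = \frac{140}{3} + 512 = \frac{1676}{3}$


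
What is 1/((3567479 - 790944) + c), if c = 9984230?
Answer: 1/12760765 ≈ 7.8365e-8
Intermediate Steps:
1/((3567479 - 790944) + c) = 1/((3567479 - 790944) + 9984230) = 1/(2776535 + 9984230) = 1/12760765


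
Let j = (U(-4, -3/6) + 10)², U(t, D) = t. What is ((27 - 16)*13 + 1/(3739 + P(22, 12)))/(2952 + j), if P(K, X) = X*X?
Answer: 1115/23298 ≈ 0.047858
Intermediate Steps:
P(K, X) = X²
j = 36 (j = (-4 + 10)² = 6² = 36)
((27 - 16)*13 + 1/(3739 + P(22, 12)))/(2952 + j) = ((27 - 16)*13 + 1/(3739 + 12²))/(2952 + 36) = (11*13 + 1/(3739 + 144))/2988 = (143 + 1/3883)*(1/2988) = (555270/3883)*(1/2988) = 1115/23298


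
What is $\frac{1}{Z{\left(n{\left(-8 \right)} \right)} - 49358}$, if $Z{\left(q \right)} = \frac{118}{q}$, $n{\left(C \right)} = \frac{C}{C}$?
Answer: $- \frac{1}{49240} \approx -2.0309 \cdot 10^{-5}$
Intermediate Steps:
$n{\left(C \right)} = 1$
$\frac{1}{Z{\left(n{\left(-8 \right)} \right)} - 49358} = \frac{1}{\frac{118}{1} - 49358} = \frac{1}{118 \cdot 1 - 49358} = \frac{1}{118 - 49358} = \frac{1}{-49240} = - \frac{1}{49240}$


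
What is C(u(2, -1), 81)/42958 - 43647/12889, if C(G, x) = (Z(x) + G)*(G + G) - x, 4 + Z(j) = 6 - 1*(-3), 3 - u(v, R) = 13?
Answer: -1874742935/553685662 ≈ -3.3859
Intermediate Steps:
u(v, R) = -10 (u(v, R) = 3 - 1*13 = 3 - 13 = -10)
Z(j) = 5 (Z(j) = -4 + (6 - 1*(-3)) = -4 + (6 + 3) = -4 + 9 = 5)
C(G, x) = -x + 2*G*(5 + G) (C(G, x) = (5 + G)*(G + G) - x = (5 + G)*(2*G) - x = 2*G*(5 + G) - x = -x + 2*G*(5 + G))
C(u(2, -1), 81)/42958 - 43647/12889 = (-1*81 + 2*(-10)² + 10*(-10))/42958 - 43647/12889 = (-81 + 2*100 - 100)*(1/42958) - 43647*1/12889 = (-81 + 200 - 100)*(1/42958) - 43647/12889 = 19*(1/42958) - 43647/12889 = 19/42958 - 43647/12889 = -1874742935/553685662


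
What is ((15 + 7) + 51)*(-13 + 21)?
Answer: 584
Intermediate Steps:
((15 + 7) + 51)*(-13 + 21) = (22 + 51)*8 = 73*8 = 584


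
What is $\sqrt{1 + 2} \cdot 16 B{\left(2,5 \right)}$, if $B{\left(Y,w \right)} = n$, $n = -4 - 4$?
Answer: $- 128 \sqrt{3} \approx -221.7$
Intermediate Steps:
$n = -8$
$B{\left(Y,w \right)} = -8$
$\sqrt{1 + 2} \cdot 16 B{\left(2,5 \right)} = \sqrt{1 + 2} \cdot 16 \left(-8\right) = \sqrt{3} \cdot 16 \left(-8\right) = 16 \sqrt{3} \left(-8\right) = - 128 \sqrt{3}$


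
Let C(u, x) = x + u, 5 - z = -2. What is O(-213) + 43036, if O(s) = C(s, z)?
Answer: 42830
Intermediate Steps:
z = 7 (z = 5 - 1*(-2) = 5 + 2 = 7)
C(u, x) = u + x
O(s) = 7 + s (O(s) = s + 7 = 7 + s)
O(-213) + 43036 = (7 - 213) + 43036 = -206 + 43036 = 42830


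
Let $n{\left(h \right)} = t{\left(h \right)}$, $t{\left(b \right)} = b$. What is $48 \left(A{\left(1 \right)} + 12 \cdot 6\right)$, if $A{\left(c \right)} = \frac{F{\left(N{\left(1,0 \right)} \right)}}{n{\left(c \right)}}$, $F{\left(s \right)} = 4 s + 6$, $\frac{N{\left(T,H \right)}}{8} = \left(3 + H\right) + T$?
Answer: $9888$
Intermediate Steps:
$N{\left(T,H \right)} = 24 + 8 H + 8 T$ ($N{\left(T,H \right)} = 8 \left(\left(3 + H\right) + T\right) = 8 \left(3 + H + T\right) = 24 + 8 H + 8 T$)
$n{\left(h \right)} = h$
$F{\left(s \right)} = 6 + 4 s$
$A{\left(c \right)} = \frac{134}{c}$ ($A{\left(c \right)} = \frac{6 + 4 \left(24 + 8 \cdot 0 + 8 \cdot 1\right)}{c} = \frac{6 + 4 \left(24 + 0 + 8\right)}{c} = \frac{6 + 4 \cdot 32}{c} = \frac{6 + 128}{c} = \frac{134}{c}$)
$48 \left(A{\left(1 \right)} + 12 \cdot 6\right) = 48 \left(\frac{134}{1} + 12 \cdot 6\right) = 48 \left(134 \cdot 1 + 72\right) = 48 \left(134 + 72\right) = 48 \cdot 206 = 9888$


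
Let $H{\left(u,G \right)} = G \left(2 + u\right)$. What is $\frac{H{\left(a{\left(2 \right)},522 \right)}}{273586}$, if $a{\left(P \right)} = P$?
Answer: $\frac{36}{4717} \approx 0.007632$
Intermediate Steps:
$\frac{H{\left(a{\left(2 \right)},522 \right)}}{273586} = \frac{522 \left(2 + 2\right)}{273586} = 522 \cdot 4 \cdot \frac{1}{273586} = 2088 \cdot \frac{1}{273586} = \frac{36}{4717}$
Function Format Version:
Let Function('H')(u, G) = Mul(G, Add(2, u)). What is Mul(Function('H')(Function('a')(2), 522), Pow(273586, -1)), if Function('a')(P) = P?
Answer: Rational(36, 4717) ≈ 0.0076320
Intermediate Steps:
Mul(Function('H')(Function('a')(2), 522), Pow(273586, -1)) = Mul(Mul(522, Add(2, 2)), Pow(273586, -1)) = Mul(Mul(522, 4), Rational(1, 273586)) = Mul(2088, Rational(1, 273586)) = Rational(36, 4717)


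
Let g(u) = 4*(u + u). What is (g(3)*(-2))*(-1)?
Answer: 48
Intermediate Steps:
g(u) = 8*u (g(u) = 4*(2*u) = 8*u)
(g(3)*(-2))*(-1) = ((8*3)*(-2))*(-1) = (24*(-2))*(-1) = -48*(-1) = 48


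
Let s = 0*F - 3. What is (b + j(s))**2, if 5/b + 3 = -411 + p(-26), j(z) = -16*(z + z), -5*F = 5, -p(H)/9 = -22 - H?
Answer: 74632321/8100 ≈ 9213.9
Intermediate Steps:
p(H) = 198 + 9*H (p(H) = -9*(-22 - H) = 198 + 9*H)
F = -1 (F = -1/5*5 = -1)
s = -3 (s = 0*(-1) - 3 = 0 - 3 = -3)
j(z) = -32*z
b = -1/90 (b = 5/(-3 + (-411 + (198 + 9*(-26)))) = 5/(-3 + (-411 + (198 - 234))) = 5/(-3 + (-411 - 36)) = 5/(-3 - 447) = 5/(-450) = 5*(-1/450) = -1/90 ≈ -0.011111)
(b + j(s))**2 = (-1/90 - 32*(-3))**2 = (-1/90 + 96)**2 = (8639/90)**2 = 74632321/8100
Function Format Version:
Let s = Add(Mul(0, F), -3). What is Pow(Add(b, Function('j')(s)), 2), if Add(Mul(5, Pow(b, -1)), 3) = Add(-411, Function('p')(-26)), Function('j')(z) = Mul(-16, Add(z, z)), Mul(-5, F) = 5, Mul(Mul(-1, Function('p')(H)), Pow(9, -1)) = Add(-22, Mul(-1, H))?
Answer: Rational(74632321, 8100) ≈ 9213.9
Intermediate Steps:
Function('p')(H) = Add(198, Mul(9, H)) (Function('p')(H) = Mul(-9, Add(-22, Mul(-1, H))) = Add(198, Mul(9, H)))
F = -1 (F = Mul(Rational(-1, 5), 5) = -1)
s = -3 (s = Add(Mul(0, -1), -3) = Add(0, -3) = -3)
Function('j')(z) = Mul(-32, z) (Function('j')(z) = Mul(-16, Mul(2, z)) = Mul(-32, z))
b = Rational(-1, 90) (b = Mul(5, Pow(Add(-3, Add(-411, Add(198, Mul(9, -26)))), -1)) = Mul(5, Pow(Add(-3, Add(-411, Add(198, -234))), -1)) = Mul(5, Pow(Add(-3, Add(-411, -36)), -1)) = Mul(5, Pow(Add(-3, -447), -1)) = Mul(5, Pow(-450, -1)) = Mul(5, Rational(-1, 450)) = Rational(-1, 90) ≈ -0.011111)
Pow(Add(b, Function('j')(s)), 2) = Pow(Add(Rational(-1, 90), Mul(-32, -3)), 2) = Pow(Add(Rational(-1, 90), 96), 2) = Pow(Rational(8639, 90), 2) = Rational(74632321, 8100)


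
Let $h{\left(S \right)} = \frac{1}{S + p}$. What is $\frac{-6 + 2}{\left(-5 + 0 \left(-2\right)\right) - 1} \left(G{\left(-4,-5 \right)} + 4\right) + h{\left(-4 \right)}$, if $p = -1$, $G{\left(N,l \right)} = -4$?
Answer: $- \frac{1}{5} \approx -0.2$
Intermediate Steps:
$h{\left(S \right)} = \frac{1}{-1 + S}$ ($h{\left(S \right)} = \frac{1}{S - 1} = \frac{1}{-1 + S}$)
$\frac{-6 + 2}{\left(-5 + 0 \left(-2\right)\right) - 1} \left(G{\left(-4,-5 \right)} + 4\right) + h{\left(-4 \right)} = \frac{-6 + 2}{\left(-5 + 0 \left(-2\right)\right) - 1} \left(-4 + 4\right) + \frac{1}{-1 - 4} = - \frac{4}{\left(-5 + 0\right) - 1} \cdot 0 + \frac{1}{-5} = - \frac{4}{-5 - 1} \cdot 0 - \frac{1}{5} = - \frac{4}{-6} \cdot 0 - \frac{1}{5} = \left(-4\right) \left(- \frac{1}{6}\right) 0 - \frac{1}{5} = \frac{2}{3} \cdot 0 - \frac{1}{5} = 0 - \frac{1}{5} = - \frac{1}{5}$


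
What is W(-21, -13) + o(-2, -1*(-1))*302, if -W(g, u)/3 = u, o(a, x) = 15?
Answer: 4569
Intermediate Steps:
W(g, u) = -3*u
W(-21, -13) + o(-2, -1*(-1))*302 = -3*(-13) + 15*302 = 39 + 4530 = 4569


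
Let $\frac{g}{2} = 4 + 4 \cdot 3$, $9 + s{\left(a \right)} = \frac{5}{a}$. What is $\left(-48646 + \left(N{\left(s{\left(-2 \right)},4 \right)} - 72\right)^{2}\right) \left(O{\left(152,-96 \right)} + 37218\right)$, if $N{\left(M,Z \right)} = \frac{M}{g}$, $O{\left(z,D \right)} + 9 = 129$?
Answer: $- \frac{3319494844995}{2048} \approx -1.6208 \cdot 10^{9}$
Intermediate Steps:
$s{\left(a \right)} = -9 + \frac{5}{a}$
$g = 32$ ($g = 2 \left(4 + 4 \cdot 3\right) = 2 \left(4 + 12\right) = 2 \cdot 16 = 32$)
$O{\left(z,D \right)} = 120$ ($O{\left(z,D \right)} = -9 + 129 = 120$)
$N{\left(M,Z \right)} = \frac{M}{32}$
$\left(-48646 + \left(N{\left(s{\left(-2 \right)},4 \right)} - 72\right)^{2}\right) \left(O{\left(152,-96 \right)} + 37218\right) = \left(-48646 + \left(\frac{-9 + \frac{5}{-2}}{32} - 72\right)^{2}\right) \left(120 + 37218\right) = \left(-48646 + \left(\frac{-9 + 5 \left(- \frac{1}{2}\right)}{32} - 72\right)^{2}\right) 37338 = \left(-48646 + \left(\frac{-9 - \frac{5}{2}}{32} - 72\right)^{2}\right) 37338 = \left(-48646 + \left(\frac{1}{32} \left(- \frac{23}{2}\right) - 72\right)^{2}\right) 37338 = \left(-48646 + \left(- \frac{23}{64} - 72\right)^{2}\right) 37338 = \left(-48646 + \left(- \frac{4631}{64}\right)^{2}\right) 37338 = \left(-48646 + \frac{21446161}{4096}\right) 37338 = \left(- \frac{177807855}{4096}\right) 37338 = - \frac{3319494844995}{2048}$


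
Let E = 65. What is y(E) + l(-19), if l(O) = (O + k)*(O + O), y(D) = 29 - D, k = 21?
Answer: -112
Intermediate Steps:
l(O) = 2*O*(21 + O) (l(O) = (O + 21)*(O + O) = (21 + O)*(2*O) = 2*O*(21 + O))
y(E) + l(-19) = (29 - 1*65) + 2*(-19)*(21 - 19) = (29 - 65) + 2*(-19)*2 = -36 - 76 = -112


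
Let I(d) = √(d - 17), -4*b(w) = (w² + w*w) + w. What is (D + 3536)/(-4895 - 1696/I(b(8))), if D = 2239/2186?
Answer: -1930238913075/2677606678526 - 6556680880*I*√51/1338803339263 ≈ -0.72088 - 0.034975*I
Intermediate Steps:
b(w) = -w²/2 - w/4 (b(w) = -((w² + w*w) + w)/4 = -((w² + w²) + w)/4 = -(2*w² + w)/4 = -(w + 2*w²)/4 = -w²/2 - w/4)
D = 2239/2186 (D = 2239*(1/2186) = 2239/2186 ≈ 1.0242)
I(d) = √(-17 + d)
(D + 3536)/(-4895 - 1696/I(b(8))) = (2239/2186 + 3536)/(-4895 - 1696/√(-17 - ¼*8*(1 + 2*8))) = 7731935/(2186*(-4895 - 1696/√(-17 - ¼*8*(1 + 16)))) = 7731935/(2186*(-4895 - 1696/√(-17 - ¼*8*17))) = 7731935/(2186*(-4895 - 1696/√(-17 - 34))) = 7731935/(2186*(-4895 - 1696*(-I*√51/51))) = 7731935/(2186*(-4895 - (-1696)*I*√51/51)) = 7731935/(2186*(-4895 + 1696*I*√51/51))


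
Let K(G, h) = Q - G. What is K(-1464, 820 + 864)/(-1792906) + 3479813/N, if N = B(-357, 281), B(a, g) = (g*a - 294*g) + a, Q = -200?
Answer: -3119604641305/164309077464 ≈ -18.986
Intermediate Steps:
B(a, g) = a - 294*g + a*g (B(a, g) = (a*g - 294*g) + a = (-294*g + a*g) + a = a - 294*g + a*g)
K(G, h) = -200 - G
N = -183288 (N = -357 - 294*281 - 357*281 = -357 - 82614 - 100317 = -183288)
K(-1464, 820 + 864)/(-1792906) + 3479813/N = (-200 - 1*(-1464))/(-1792906) + 3479813/(-183288) = (-200 + 1464)*(-1/1792906) + 3479813*(-1/183288) = 1264*(-1/1792906) - 3479813/183288 = -632/896453 - 3479813/183288 = -3119604641305/164309077464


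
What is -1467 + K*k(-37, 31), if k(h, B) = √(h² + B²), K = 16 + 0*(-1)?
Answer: -1467 + 16*√2330 ≈ -694.68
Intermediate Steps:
K = 16 (K = 16 + 0 = 16)
k(h, B) = √(B² + h²)
-1467 + K*k(-37, 31) = -1467 + 16*√(31² + (-37)²) = -1467 + 16*√(961 + 1369) = -1467 + 16*√2330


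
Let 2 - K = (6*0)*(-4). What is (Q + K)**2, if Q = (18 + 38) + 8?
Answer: 4356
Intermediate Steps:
Q = 64 (Q = 56 + 8 = 64)
K = 2 (K = 2 - 6*0*(-4) = 2 - 0*(-4) = 2 - 1*0 = 2 + 0 = 2)
(Q + K)**2 = (64 + 2)**2 = 66**2 = 4356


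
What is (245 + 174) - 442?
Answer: -23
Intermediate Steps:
(245 + 174) - 442 = 419 - 442 = -23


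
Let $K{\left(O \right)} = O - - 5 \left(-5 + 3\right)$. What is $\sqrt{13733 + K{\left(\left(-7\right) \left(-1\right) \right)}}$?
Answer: $\sqrt{13730} \approx 117.18$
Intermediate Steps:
$K{\left(O \right)} = -10 + O$ ($K{\left(O \right)} = O - \left(-5\right) \left(-2\right) = O - 10 = -10 + O$)
$\sqrt{13733 + K{\left(\left(-7\right) \left(-1\right) \right)}} = \sqrt{13733 - 3} = \sqrt{13730}$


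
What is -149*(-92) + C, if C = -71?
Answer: 13637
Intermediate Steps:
-149*(-92) + C = -149*(-92) - 71 = 13708 - 71 = 13637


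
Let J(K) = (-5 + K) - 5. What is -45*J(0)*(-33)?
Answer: -14850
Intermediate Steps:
J(K) = -10 + K
-45*J(0)*(-33) = -45*(-10 + 0)*(-33) = -45*(-10)*(-33) = 450*(-33) = -14850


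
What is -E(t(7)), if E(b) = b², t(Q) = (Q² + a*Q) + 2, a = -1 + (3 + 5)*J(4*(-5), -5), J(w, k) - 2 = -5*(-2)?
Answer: -512656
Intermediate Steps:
J(w, k) = 12 (J(w, k) = 2 - 5*(-2) = 2 + 10 = 12)
a = 95 (a = -1 + (3 + 5)*12 = -1 + 8*12 = -1 + 96 = 95)
t(Q) = 2 + Q² + 95*Q (t(Q) = (Q² + 95*Q) + 2 = 2 + Q² + 95*Q)
-E(t(7)) = -(2 + 7² + 95*7)² = -(2 + 49 + 665)² = -1*716² = -1*512656 = -512656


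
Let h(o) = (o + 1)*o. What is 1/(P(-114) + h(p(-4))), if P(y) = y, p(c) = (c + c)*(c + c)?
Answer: 1/4046 ≈ 0.00024716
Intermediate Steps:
p(c) = 4*c**2 (p(c) = (2*c)*(2*c) = 4*c**2)
h(o) = o*(1 + o) (h(o) = (1 + o)*o = o*(1 + o))
1/(P(-114) + h(p(-4))) = 1/(-114 + (4*(-4)**2)*(1 + 4*(-4)**2)) = 1/(-114 + (4*16)*(1 + 4*16)) = 1/(-114 + 64*(1 + 64)) = 1/(-114 + 64*65) = 1/(-114 + 4160) = 1/4046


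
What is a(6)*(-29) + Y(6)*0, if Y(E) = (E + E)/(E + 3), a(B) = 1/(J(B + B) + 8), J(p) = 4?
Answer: -29/12 ≈ -2.4167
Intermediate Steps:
a(B) = 1/12 (a(B) = 1/(4 + 8) = 1/12)
Y(E) = 2*E/(3 + E) (Y(E) = (2*E)/(3 + E) = 2*E/(3 + E))
a(6)*(-29) + Y(6)*0 = (1/12)*(-29) + (2*6/(3 + 6))*0 = -29/12 + (2*6/9)*0 = -29/12 + (2*6*(⅑))*0 = -29/12 + (4/3)*0 = -29/12 + 0 = -29/12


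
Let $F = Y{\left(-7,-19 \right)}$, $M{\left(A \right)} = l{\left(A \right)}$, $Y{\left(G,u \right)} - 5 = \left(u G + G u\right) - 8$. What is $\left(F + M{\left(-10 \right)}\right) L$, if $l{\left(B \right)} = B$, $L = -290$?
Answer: $-73370$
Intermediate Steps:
$Y{\left(G,u \right)} = -3 + 2 G u$ ($Y{\left(G,u \right)} = 5 - \left(8 - G u - u G\right) = 5 + \left(\left(G u + G u\right) - 8\right) = 5 + \left(2 G u - 8\right) = 5 + \left(-8 + 2 G u\right) = -3 + 2 G u$)
$M{\left(A \right)} = A$
$F = 263$ ($F = -3 + 2 \left(-7\right) \left(-19\right) = -3 + 266 = 263$)
$\left(F + M{\left(-10 \right)}\right) L = \left(263 - 10\right) \left(-290\right) = 253 \left(-290\right) = -73370$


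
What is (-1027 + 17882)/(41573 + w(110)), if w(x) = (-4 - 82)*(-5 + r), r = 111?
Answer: 16855/32457 ≈ 0.51930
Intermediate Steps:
w(x) = -9116 (w(x) = (-4 - 82)*(-5 + 111) = -86*106 = -9116)
(-1027 + 17882)/(41573 + w(110)) = (-1027 + 17882)/(41573 - 9116) = 16855/32457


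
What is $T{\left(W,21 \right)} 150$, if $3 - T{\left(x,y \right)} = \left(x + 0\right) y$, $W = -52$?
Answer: $164250$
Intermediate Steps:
$T{\left(x,y \right)} = 3 - x y$ ($T{\left(x,y \right)} = 3 - \left(x + 0\right) y = 3 - x y$)
$T{\left(W,21 \right)} 150 = \left(3 - \left(-52\right) 21\right) 150 = \left(3 + 1092\right) 150 = 1095 \cdot 150 = 164250$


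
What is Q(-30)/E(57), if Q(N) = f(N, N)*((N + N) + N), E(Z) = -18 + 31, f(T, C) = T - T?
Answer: 0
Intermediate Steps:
f(T, C) = 0
E(Z) = 13
Q(N) = 0 (Q(N) = 0*((N + N) + N) = 0*(2*N + N) = 0*(3*N) = 0)
Q(-30)/E(57) = 0/13 = 0*(1/13) = 0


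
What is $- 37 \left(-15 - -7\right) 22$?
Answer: $6512$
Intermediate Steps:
$- 37 \left(-15 - -7\right) 22 = - 37 \left(-15 + 7\right) 22 = \left(-37\right) \left(-8\right) 22 = 296 \cdot 22 = 6512$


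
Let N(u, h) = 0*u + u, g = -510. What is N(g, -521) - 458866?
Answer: -459376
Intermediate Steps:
N(u, h) = u (N(u, h) = 0 + u = u)
N(g, -521) - 458866 = -510 - 458866 = -459376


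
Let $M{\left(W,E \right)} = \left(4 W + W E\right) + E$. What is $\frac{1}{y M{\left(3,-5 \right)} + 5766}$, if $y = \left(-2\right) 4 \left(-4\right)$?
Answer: $\frac{1}{5510} \approx 0.00018149$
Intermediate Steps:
$y = 32$ ($y = \left(-8\right) \left(-4\right) = 32$)
$M{\left(W,E \right)} = E + 4 W + E W$ ($M{\left(W,E \right)} = \left(4 W + E W\right) + E = E + 4 W + E W$)
$\frac{1}{y M{\left(3,-5 \right)} + 5766} = \frac{1}{32 \left(-5 + 4 \cdot 3 - 15\right) + 5766} = \frac{1}{32 \left(-5 + 12 - 15\right) + 5766} = \frac{1}{32 \left(-8\right) + 5766} = \frac{1}{-256 + 5766} = \frac{1}{5510}$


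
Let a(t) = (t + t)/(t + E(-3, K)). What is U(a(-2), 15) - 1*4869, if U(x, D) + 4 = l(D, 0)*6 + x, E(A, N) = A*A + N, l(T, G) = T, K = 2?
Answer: -43051/9 ≈ -4783.4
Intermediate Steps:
E(A, N) = N + A**2 (E(A, N) = A**2 + N = N + A**2)
a(t) = 2*t/(11 + t) (a(t) = (t + t)/(t + (2 + (-3)**2)) = (2*t)/(t + (2 + 9)) = (2*t)/(t + 11) = (2*t)/(11 + t) = 2*t/(11 + t))
U(x, D) = -4 + x + 6*D (U(x, D) = -4 + (D*6 + x) = -4 + (6*D + x) = -4 + (x + 6*D) = -4 + x + 6*D)
U(a(-2), 15) - 1*4869 = (-4 + 2*(-2)/(11 - 2) + 6*15) - 1*4869 = (-4 + 2*(-2)/9 + 90) - 4869 = (-4 + 2*(-2)*(1/9) + 90) - 4869 = (-4 - 4/9 + 90) - 4869 = 770/9 - 4869 = -43051/9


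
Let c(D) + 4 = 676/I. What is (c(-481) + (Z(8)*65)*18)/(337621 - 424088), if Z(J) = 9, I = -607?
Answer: -6388606/52485469 ≈ -0.12172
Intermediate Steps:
c(D) = -3104/607 (c(D) = -4 + 676/(-607) = -4 + 676*(-1/607) = -4 - 676/607 = -3104/607)
(c(-481) + (Z(8)*65)*18)/(337621 - 424088) = (-3104/607 + (9*65)*18)/(337621 - 424088) = (-3104/607 + 585*18)/(-86467) = (-3104/607 + 10530)*(-1/86467) = (6388606/607)*(-1/86467) = -6388606/52485469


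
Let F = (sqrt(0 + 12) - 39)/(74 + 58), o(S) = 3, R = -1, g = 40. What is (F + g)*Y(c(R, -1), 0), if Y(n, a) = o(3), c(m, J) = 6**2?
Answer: 5241/44 + sqrt(3)/22 ≈ 119.19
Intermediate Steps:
c(m, J) = 36
Y(n, a) = 3
F = -13/44 + sqrt(3)/66 (F = (sqrt(12) - 39)/132 = (2*sqrt(3) - 39)*(1/132) = (-39 + 2*sqrt(3))*(1/132) = -13/44 + sqrt(3)/66 ≈ -0.26921)
(F + g)*Y(c(R, -1), 0) = ((-13/44 + sqrt(3)/66) + 40)*3 = (1747/44 + sqrt(3)/66)*3 = 5241/44 + sqrt(3)/22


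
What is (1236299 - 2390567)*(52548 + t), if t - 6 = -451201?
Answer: 460145475396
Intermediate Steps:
t = -451195 (t = 6 - 451201 = -451195)
(1236299 - 2390567)*(52548 + t) = (1236299 - 2390567)*(52548 - 451195) = -1154268*(-398647) = 460145475396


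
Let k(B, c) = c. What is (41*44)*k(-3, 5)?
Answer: 9020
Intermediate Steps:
(41*44)*k(-3, 5) = (41*44)*5 = 1804*5 = 9020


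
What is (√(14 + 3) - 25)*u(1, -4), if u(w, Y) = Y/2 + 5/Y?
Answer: 325/4 - 13*√17/4 ≈ 67.850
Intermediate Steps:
u(w, Y) = Y/2 + 5/Y (u(w, Y) = Y*(½) + 5/Y = Y/2 + 5/Y)
(√(14 + 3) - 25)*u(1, -4) = (√(14 + 3) - 25)*((½)*(-4) + 5/(-4)) = (√17 - 25)*(-2 + 5*(-¼)) = (-25 + √17)*(-2 - 5/4) = (-25 + √17)*(-13/4) = 325/4 - 13*√17/4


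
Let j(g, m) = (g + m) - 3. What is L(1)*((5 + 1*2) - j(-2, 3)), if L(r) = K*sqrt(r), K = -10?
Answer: -90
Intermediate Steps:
j(g, m) = -3 + g + m
L(r) = -10*sqrt(r)
L(1)*((5 + 1*2) - j(-2, 3)) = (-10*sqrt(1))*((5 + 1*2) - (-3 - 2 + 3)) = (-10*1)*((5 + 2) - 1*(-2)) = -10*(7 + 2) = -10*9 = -90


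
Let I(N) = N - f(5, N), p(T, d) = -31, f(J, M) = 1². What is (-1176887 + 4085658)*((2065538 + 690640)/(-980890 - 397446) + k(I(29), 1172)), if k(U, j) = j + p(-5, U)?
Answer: 120172444423991/36272 ≈ 3.3131e+9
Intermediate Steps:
f(J, M) = 1
I(N) = -1 + N (I(N) = N - 1*1 = N - 1 = -1 + N)
k(U, j) = -31 + j (k(U, j) = j - 31 = -31 + j)
(-1176887 + 4085658)*((2065538 + 690640)/(-980890 - 397446) + k(I(29), 1172)) = (-1176887 + 4085658)*((2065538 + 690640)/(-980890 - 397446) + (-31 + 1172)) = 2908771*(2756178/(-1378336) + 1141) = 2908771*(2756178*(-1/1378336) + 1141) = 2908771*(-72531/36272 + 1141) = 2908771*(41313821/36272) = 120172444423991/36272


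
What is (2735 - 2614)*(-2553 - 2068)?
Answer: -559141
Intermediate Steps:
(2735 - 2614)*(-2553 - 2068) = 121*(-4621) = -559141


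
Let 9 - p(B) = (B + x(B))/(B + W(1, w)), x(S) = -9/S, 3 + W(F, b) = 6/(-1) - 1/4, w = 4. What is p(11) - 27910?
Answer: -306975/11 ≈ -27907.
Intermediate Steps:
W(F, b) = -37/4 (W(F, b) = -3 + (6/(-1) - 1/4) = -3 + (6*(-1) - 1*¼) = -3 + (-6 - ¼) = -3 - 25/4 = -37/4)
p(B) = 9 - (B - 9/B)/(-37/4 + B) (p(B) = 9 - (B - 9/B)/(B - 37/4) = 9 - (B - 9/B)/(-37/4 + B))
p(11) - 27910 = (36 + 11*(-333 + 32*11))/(11*(-37 + 4*11)) - 27910 = (36 + 11*(-333 + 352))/(11*(-37 + 44)) - 27910 = (1/11)*(36 + 11*19)/7 - 27910 = (1/11)*(⅐)*(36 + 209) - 27910 = (1/11)*(⅐)*245 - 27910 = 35/11 - 27910 = -306975/11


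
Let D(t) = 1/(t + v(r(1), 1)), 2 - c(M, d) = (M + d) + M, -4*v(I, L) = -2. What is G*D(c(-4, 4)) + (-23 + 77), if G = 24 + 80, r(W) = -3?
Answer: 70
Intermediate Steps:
v(I, L) = ½ (v(I, L) = -¼*(-2) = ½)
c(M, d) = 2 - d - 2*M (c(M, d) = 2 - ((M + d) + M) = 2 - (d + 2*M) = 2 + (-d - 2*M) = 2 - d - 2*M)
D(t) = 1/(½ + t) (D(t) = 1/(t + ½) = 1/(½ + t))
G = 104
G*D(c(-4, 4)) + (-23 + 77) = 104*(2/(1 + 2*(2 - 1*4 - 2*(-4)))) + (-23 + 77) = 104*(2/(1 + 2*(2 - 4 + 8))) + 54 = 104*(2/(1 + 2*6)) + 54 = 104*(2/(1 + 12)) + 54 = 104*(2/13) + 54 = 16 + 54 = 70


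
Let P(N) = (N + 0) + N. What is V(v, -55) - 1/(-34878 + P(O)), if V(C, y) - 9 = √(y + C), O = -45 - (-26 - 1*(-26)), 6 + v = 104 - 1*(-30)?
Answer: 314713/34968 + √73 ≈ 17.544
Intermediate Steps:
v = 128 (v = -6 + (104 - 1*(-30)) = -6 + (104 + 30) = -6 + 134 = 128)
O = -45 (O = -45 - (-26 + 26) = -45 - 1*0 = -45 + 0 = -45)
V(C, y) = 9 + √(C + y) (V(C, y) = 9 + √(y + C) = 9 + √(C + y))
P(N) = 2*N (P(N) = N + N = 2*N)
V(v, -55) - 1/(-34878 + P(O)) = (9 + √(128 - 55)) - 1/(-34878 + 2*(-45)) = (9 + √73) - 1/(-34878 - 90) = (9 + √73) - 1/(-34968) = (9 + √73) - 1*(-1/34968) = (9 + √73) + 1/34968 = 314713/34968 + √73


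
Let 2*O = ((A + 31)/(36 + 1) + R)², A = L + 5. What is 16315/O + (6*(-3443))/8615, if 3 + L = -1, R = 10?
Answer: 190748841809/696109230 ≈ 274.02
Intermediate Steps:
L = -4 (L = -3 - 1 = -4)
A = 1 (A = -4 + 5 = 1)
O = 80802/1369 (O = ((1 + 31)/(36 + 1) + 10)²/2 = (32/37 + 10)²/2 = (402/37)²/2 = (½)*(161604/1369) = 80802/1369 ≈ 59.023)
16315/O + (6*(-3443))/8615 = 16315/(80802/1369) + (6*(-3443))/8615 = 16315*(1369/80802) - 20658*1/8615 = 22335235/80802 - 20658/8615 = 190748841809/696109230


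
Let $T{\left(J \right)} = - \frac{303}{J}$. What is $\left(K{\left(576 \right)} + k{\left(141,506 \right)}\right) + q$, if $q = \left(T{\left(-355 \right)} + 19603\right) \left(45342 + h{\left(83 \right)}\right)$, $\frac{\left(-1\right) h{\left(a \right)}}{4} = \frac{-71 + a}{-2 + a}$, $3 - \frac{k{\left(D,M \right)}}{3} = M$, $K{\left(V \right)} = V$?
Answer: $\frac{8519774631419}{9585} \approx 8.8887 \cdot 10^{8}$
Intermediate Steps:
$k{\left(D,M \right)} = 9 - 3 M$
$h{\left(a \right)} = - \frac{4 \left(-71 + a\right)}{-2 + a}$ ($h{\left(a \right)} = - 4 \frac{-71 + a}{-2 + a} = - \frac{4 \left(-71 + a\right)}{-2 + a}$)
$q = \frac{8519783574224}{9585}$ ($q = \left(- \frac{303}{-355} + 19603\right) \left(45342 + \frac{4 \left(71 - 83\right)}{-2 + 83}\right) = \left(\left(-303\right) \left(- \frac{1}{355}\right) + 19603\right) \left(45342 + \frac{4 \left(71 - 83\right)}{81}\right) = \left(\frac{303}{355} + 19603\right) \left(45342 + 4 \cdot \frac{1}{81} \left(-12\right)\right) = \frac{6959368 \left(45342 - \frac{16}{27}\right)}{355} = \frac{6959368}{355} \cdot \frac{1224218}{27} = \frac{8519783574224}{9585} \approx 8.8887 \cdot 10^{8}$)
$\left(K{\left(576 \right)} + k{\left(141,506 \right)}\right) + q = \left(576 + \left(9 - 1518\right)\right) + \frac{8519783574224}{9585} = \left(576 - 1509\right) + \frac{8519783574224}{9585} = -933 + \frac{8519783574224}{9585} = \frac{8519774631419}{9585}$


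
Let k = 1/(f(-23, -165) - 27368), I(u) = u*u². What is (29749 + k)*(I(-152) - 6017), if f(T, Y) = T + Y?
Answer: -2883784333871475/27556 ≈ -1.0465e+11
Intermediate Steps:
I(u) = u³
k = -1/27556 (k = 1/((-23 - 165) - 27368) = 1/(-188 - 27368) = 1/(-27556) = -1/27556 ≈ -3.6290e-5)
(29749 + k)*(I(-152) - 6017) = (29749 - 1/27556)*((-152)³ - 6017) = 819763443*(-3511808 - 6017)/27556 = (819763443/27556)*(-3517825) = -2883784333871475/27556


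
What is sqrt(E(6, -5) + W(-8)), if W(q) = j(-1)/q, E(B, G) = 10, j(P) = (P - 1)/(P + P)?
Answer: sqrt(158)/4 ≈ 3.1425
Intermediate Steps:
j(P) = (-1 + P)/(2*P) (j(P) = (-1 + P)/((2*P)) = (-1 + P)*(1/(2*P)) = (-1 + P)/(2*P))
W(q) = 1/q (W(q) = ((1/2)*(-1 - 1)/(-1))/q = ((1/2)*(-1)*(-2))/q = 1/q)
sqrt(E(6, -5) + W(-8)) = sqrt(10 + 1/(-8)) = sqrt(10 - 1/8) = sqrt(79/8) = sqrt(158)/4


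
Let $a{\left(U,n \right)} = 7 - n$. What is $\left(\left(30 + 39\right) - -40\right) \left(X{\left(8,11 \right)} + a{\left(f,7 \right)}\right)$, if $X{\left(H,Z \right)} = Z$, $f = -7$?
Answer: $1199$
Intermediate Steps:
$\left(\left(30 + 39\right) - -40\right) \left(X{\left(8,11 \right)} + a{\left(f,7 \right)}\right) = \left(\left(30 + 39\right) - -40\right) \left(11 + \left(7 - 7\right)\right) = \left(69 + 40\right) \left(11 + \left(7 - 7\right)\right) = 109 \left(11 + 0\right) = 109 \cdot 11 = 1199$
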